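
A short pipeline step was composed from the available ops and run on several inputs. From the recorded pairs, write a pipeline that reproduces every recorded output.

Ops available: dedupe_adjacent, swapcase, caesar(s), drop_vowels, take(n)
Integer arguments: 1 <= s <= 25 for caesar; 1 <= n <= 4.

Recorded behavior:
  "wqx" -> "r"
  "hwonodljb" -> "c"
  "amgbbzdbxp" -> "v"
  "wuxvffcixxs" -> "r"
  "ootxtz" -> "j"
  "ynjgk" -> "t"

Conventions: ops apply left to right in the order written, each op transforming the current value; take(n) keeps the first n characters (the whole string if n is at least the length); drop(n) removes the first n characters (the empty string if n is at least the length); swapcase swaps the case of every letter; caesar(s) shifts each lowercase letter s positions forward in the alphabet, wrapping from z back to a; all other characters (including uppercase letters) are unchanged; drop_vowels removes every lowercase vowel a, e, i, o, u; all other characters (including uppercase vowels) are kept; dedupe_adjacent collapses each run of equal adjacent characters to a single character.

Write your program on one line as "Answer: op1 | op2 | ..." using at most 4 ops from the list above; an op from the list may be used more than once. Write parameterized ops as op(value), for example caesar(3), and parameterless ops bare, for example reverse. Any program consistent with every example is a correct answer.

caesar(21) | dedupe_adjacent | take(1)

Check, running the answer program on each example:
  "wqx" -> "rls" -> "rls" -> "r"
  "hwonodljb" -> "crjijygew" -> "crjijygew" -> "c"
  "amgbbzdbxp" -> "vhbwwuywsk" -> "vhbwuywsk" -> "v"
  "wuxvffcixxs" -> "rpsqaaxdssn" -> "rpsqaxdsn" -> "r"
  "ootxtz" -> "jjosou" -> "josou" -> "j"
  "ynjgk" -> "tiebf" -> "tiebf" -> "t"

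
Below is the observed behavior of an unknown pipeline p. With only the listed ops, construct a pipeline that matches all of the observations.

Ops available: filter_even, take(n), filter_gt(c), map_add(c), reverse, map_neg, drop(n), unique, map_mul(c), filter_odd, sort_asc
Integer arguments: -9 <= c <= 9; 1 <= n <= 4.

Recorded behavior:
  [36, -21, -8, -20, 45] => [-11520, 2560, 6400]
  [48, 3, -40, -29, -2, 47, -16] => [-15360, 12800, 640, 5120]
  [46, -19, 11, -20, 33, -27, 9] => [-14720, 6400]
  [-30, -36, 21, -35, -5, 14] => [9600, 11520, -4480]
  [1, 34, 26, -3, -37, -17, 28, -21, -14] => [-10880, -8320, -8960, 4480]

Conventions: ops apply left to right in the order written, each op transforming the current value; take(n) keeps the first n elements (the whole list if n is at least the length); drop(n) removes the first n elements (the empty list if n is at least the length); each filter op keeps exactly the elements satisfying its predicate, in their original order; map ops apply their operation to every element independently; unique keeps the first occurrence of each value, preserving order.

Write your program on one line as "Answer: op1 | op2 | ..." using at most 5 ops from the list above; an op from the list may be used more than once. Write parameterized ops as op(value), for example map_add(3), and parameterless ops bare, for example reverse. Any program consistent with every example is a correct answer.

filter_even | map_mul(-8) | map_mul(8) | map_mul(5)

Check, running the answer program on each example:
  [36, -21, -8, -20, 45] -> [36, -8, -20] -> [-288, 64, 160] -> [-2304, 512, 1280] -> [-11520, 2560, 6400]
  [48, 3, -40, -29, -2, 47, -16] -> [48, -40, -2, -16] -> [-384, 320, 16, 128] -> [-3072, 2560, 128, 1024] -> [-15360, 12800, 640, 5120]
  [46, -19, 11, -20, 33, -27, 9] -> [46, -20] -> [-368, 160] -> [-2944, 1280] -> [-14720, 6400]
  [-30, -36, 21, -35, -5, 14] -> [-30, -36, 14] -> [240, 288, -112] -> [1920, 2304, -896] -> [9600, 11520, -4480]
  [1, 34, 26, -3, -37, -17, 28, -21, -14] -> [34, 26, 28, -14] -> [-272, -208, -224, 112] -> [-2176, -1664, -1792, 896] -> [-10880, -8320, -8960, 4480]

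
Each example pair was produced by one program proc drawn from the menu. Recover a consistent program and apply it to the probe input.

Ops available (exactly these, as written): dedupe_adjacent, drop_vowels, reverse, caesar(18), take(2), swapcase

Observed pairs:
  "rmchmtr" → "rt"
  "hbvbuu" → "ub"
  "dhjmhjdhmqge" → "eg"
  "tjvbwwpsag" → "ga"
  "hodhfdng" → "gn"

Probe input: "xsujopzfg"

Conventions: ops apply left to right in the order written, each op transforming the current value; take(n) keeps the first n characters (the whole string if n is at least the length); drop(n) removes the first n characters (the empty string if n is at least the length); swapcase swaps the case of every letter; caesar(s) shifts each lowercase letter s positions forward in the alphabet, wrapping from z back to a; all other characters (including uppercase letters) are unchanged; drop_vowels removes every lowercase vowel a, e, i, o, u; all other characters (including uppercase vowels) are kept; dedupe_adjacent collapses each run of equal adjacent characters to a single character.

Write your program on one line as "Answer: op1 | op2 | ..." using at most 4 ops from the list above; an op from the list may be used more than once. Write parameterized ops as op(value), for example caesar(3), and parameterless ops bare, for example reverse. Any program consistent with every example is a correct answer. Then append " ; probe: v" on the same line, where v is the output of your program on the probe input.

dedupe_adjacent | reverse | take(2) ; probe: "gf"

Check, running the answer program on each example:
  "rmchmtr" -> "rmchmtr" -> "rtmhcmr" -> "rt"
  "hbvbuu" -> "hbvbu" -> "ubvbh" -> "ub"
  "dhjmhjdhmqge" -> "dhjmhjdhmqge" -> "egqmhdjhmjhd" -> "eg"
  "tjvbwwpsag" -> "tjvbwpsag" -> "gaspwbvjt" -> "ga"
  "hodhfdng" -> "hodhfdng" -> "gndfhdoh" -> "gn"
  probe: "xsujopzfg" -> "xsujopzfg" -> "gfzpojusx" -> "gf"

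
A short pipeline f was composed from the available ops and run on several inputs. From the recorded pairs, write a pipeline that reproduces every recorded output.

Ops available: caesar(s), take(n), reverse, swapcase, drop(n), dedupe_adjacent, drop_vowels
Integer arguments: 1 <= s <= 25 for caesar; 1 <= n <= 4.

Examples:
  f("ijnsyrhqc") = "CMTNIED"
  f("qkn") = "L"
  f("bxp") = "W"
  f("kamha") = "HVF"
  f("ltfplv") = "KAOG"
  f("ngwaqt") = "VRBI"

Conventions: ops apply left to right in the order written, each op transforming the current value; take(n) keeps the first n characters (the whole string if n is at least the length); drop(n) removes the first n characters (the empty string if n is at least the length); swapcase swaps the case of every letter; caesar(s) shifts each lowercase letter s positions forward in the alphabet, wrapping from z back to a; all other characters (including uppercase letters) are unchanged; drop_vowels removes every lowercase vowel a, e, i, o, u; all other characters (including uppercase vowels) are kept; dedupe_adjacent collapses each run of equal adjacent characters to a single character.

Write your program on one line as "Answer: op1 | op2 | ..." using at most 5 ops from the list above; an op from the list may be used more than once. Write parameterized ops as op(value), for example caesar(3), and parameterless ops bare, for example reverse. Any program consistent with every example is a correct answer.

reverse | drop(2) | caesar(21) | swapcase

Check, running the answer program on each example:
  "ijnsyrhqc" -> "cqhrysnji" -> "hrysnji" -> "cmtnied" -> "CMTNIED"
  "qkn" -> "nkq" -> "q" -> "l" -> "L"
  "bxp" -> "pxb" -> "b" -> "w" -> "W"
  "kamha" -> "ahmak" -> "mak" -> "hvf" -> "HVF"
  "ltfplv" -> "vlpftl" -> "pftl" -> "kaog" -> "KAOG"
  "ngwaqt" -> "tqawgn" -> "awgn" -> "vrbi" -> "VRBI"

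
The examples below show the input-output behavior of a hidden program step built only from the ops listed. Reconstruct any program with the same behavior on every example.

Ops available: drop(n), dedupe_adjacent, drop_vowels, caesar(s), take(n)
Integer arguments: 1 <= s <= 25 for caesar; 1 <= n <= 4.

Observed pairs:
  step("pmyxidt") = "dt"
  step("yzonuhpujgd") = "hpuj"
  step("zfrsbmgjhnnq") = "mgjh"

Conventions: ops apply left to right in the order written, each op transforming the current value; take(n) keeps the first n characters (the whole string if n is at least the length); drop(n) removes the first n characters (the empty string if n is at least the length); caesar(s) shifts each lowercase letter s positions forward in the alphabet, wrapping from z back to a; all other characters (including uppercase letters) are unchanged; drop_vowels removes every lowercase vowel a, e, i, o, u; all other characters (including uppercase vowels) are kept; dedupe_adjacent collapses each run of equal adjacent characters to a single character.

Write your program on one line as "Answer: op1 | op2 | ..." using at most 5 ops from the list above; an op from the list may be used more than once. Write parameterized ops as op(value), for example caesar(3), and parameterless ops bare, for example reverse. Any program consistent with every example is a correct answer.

drop(3) | dedupe_adjacent | drop(2) | take(4)

Check, running the answer program on each example:
  "pmyxidt" -> "xidt" -> "xidt" -> "dt" -> "dt"
  "yzonuhpujgd" -> "nuhpujgd" -> "nuhpujgd" -> "hpujgd" -> "hpuj"
  "zfrsbmgjhnnq" -> "sbmgjhnnq" -> "sbmgjhnq" -> "mgjhnq" -> "mgjh"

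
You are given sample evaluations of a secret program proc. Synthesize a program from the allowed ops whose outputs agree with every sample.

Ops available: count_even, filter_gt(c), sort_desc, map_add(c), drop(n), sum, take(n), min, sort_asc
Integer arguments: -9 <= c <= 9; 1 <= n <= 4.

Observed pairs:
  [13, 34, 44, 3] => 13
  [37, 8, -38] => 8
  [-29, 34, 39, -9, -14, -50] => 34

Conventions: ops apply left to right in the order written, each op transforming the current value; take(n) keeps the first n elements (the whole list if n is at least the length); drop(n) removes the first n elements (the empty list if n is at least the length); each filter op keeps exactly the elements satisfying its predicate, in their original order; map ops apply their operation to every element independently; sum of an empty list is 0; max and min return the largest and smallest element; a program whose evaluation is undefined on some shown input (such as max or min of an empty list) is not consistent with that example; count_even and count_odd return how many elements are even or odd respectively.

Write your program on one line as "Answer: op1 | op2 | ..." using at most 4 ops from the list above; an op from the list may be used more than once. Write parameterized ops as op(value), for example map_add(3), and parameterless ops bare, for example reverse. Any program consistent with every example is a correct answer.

filter_gt(-9) | filter_gt(3) | min

Check, running the answer program on each example:
  [13, 34, 44, 3] -> [13, 34, 44, 3] -> [13, 34, 44] -> 13
  [37, 8, -38] -> [37, 8] -> [37, 8] -> 8
  [-29, 34, 39, -9, -14, -50] -> [34, 39] -> [34, 39] -> 34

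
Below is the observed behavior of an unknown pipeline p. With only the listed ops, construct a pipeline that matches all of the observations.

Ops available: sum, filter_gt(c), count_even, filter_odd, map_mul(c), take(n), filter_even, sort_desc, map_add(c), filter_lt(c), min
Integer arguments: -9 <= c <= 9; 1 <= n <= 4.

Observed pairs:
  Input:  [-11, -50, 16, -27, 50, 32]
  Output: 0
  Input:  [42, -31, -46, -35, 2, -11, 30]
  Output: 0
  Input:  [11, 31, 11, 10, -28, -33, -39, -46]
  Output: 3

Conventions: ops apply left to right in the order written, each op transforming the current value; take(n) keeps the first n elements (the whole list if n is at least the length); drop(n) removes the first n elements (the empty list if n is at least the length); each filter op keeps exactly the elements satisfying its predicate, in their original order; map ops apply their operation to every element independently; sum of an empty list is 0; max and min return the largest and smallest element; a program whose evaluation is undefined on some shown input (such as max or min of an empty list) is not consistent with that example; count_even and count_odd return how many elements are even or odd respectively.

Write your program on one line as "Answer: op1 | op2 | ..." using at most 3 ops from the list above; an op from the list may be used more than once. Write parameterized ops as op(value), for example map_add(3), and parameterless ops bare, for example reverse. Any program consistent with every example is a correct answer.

map_add(3) | filter_gt(-4) | count_even

Check, running the answer program on each example:
  [-11, -50, 16, -27, 50, 32] -> [-8, -47, 19, -24, 53, 35] -> [19, 53, 35] -> 0
  [42, -31, -46, -35, 2, -11, 30] -> [45, -28, -43, -32, 5, -8, 33] -> [45, 5, 33] -> 0
  [11, 31, 11, 10, -28, -33, -39, -46] -> [14, 34, 14, 13, -25, -30, -36, -43] -> [14, 34, 14, 13] -> 3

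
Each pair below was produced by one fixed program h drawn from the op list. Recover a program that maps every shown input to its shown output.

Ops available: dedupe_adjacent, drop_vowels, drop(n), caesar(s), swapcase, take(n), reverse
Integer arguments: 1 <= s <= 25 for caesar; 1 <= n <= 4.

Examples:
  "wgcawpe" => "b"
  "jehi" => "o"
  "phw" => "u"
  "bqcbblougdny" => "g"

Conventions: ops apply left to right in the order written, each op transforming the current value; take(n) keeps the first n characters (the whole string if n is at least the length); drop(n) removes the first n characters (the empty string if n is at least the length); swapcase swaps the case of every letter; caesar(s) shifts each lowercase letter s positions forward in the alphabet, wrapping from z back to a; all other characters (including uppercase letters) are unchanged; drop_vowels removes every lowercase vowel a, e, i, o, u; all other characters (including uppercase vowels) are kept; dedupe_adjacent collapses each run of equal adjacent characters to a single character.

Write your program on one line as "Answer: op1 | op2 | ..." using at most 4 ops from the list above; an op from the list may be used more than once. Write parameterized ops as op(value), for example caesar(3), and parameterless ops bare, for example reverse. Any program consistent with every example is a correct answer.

drop_vowels | caesar(20) | caesar(11) | take(1)

Check, running the answer program on each example:
  "wgcawpe" -> "wgcwp" -> "qawqj" -> "blhbu" -> "b"
  "jehi" -> "jh" -> "db" -> "om" -> "o"
  "phw" -> "phw" -> "jbq" -> "umb" -> "u"
  "bqcbblougdny" -> "bqcbblgdny" -> "vkwvvfaxhs" -> "gvhggqlisd" -> "g"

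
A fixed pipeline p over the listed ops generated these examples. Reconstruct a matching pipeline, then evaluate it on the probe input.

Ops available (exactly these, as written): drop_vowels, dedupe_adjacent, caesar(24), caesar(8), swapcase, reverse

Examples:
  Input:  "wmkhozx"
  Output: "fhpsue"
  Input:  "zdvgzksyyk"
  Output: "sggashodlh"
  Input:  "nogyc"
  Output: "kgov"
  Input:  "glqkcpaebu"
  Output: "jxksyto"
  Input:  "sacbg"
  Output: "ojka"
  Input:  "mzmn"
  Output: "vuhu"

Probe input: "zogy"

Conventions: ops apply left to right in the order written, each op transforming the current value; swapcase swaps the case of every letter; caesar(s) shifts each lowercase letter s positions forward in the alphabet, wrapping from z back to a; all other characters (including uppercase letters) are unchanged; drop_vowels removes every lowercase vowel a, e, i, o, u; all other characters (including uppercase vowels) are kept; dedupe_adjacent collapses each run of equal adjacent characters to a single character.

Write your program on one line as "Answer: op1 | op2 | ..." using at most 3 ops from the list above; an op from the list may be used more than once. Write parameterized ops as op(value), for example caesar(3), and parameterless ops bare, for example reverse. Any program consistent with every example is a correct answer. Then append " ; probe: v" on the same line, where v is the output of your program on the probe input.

reverse | drop_vowels | caesar(8) ; probe: "goh"

Check, running the answer program on each example:
  "wmkhozx" -> "xzohkmw" -> "xzhkmw" -> "fhpsue"
  "zdvgzksyyk" -> "kyyskzgvdz" -> "kyyskzgvdz" -> "sggashodlh"
  "nogyc" -> "cygon" -> "cygn" -> "kgov"
  "glqkcpaebu" -> "ubeapckqlg" -> "bpckqlg" -> "jxksyto"
  "sacbg" -> "gbcas" -> "gbcs" -> "ojka"
  "mzmn" -> "nmzm" -> "nmzm" -> "vuhu"
  probe: "zogy" -> "ygoz" -> "ygz" -> "goh"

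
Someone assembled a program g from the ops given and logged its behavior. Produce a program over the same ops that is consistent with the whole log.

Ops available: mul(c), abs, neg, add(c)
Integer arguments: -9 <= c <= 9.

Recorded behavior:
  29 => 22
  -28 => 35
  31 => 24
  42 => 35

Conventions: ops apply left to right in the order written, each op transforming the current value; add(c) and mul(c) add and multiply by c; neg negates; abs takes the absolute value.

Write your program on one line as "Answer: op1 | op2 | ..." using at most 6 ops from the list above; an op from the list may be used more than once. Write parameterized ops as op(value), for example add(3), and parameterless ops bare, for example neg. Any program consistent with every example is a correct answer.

neg | add(4) | neg | add(-3) | abs

Check, running the answer program on each example:
  29 -> -29 -> -25 -> 25 -> 22 -> 22
  -28 -> 28 -> 32 -> -32 -> -35 -> 35
  31 -> -31 -> -27 -> 27 -> 24 -> 24
  42 -> -42 -> -38 -> 38 -> 35 -> 35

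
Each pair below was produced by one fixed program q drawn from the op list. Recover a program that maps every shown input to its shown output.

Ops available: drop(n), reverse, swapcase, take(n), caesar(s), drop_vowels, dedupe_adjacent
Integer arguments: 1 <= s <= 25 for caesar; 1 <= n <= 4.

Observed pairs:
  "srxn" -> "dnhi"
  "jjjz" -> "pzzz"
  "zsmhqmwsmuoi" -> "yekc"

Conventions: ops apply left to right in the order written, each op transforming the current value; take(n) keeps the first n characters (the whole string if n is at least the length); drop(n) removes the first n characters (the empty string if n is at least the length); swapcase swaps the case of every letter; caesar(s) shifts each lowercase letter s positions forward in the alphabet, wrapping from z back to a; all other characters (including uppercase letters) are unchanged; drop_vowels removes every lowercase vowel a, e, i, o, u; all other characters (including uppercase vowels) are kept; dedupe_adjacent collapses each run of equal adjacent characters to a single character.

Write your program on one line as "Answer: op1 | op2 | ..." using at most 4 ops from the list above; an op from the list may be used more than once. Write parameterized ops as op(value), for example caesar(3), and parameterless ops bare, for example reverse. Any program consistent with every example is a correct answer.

reverse | caesar(16) | take(4)

Check, running the answer program on each example:
  "srxn" -> "nxrs" -> "dnhi" -> "dnhi"
  "jjjz" -> "zjjj" -> "pzzz" -> "pzzz"
  "zsmhqmwsmuoi" -> "ioumswmqhmsz" -> "yekcimcgxcip" -> "yekc"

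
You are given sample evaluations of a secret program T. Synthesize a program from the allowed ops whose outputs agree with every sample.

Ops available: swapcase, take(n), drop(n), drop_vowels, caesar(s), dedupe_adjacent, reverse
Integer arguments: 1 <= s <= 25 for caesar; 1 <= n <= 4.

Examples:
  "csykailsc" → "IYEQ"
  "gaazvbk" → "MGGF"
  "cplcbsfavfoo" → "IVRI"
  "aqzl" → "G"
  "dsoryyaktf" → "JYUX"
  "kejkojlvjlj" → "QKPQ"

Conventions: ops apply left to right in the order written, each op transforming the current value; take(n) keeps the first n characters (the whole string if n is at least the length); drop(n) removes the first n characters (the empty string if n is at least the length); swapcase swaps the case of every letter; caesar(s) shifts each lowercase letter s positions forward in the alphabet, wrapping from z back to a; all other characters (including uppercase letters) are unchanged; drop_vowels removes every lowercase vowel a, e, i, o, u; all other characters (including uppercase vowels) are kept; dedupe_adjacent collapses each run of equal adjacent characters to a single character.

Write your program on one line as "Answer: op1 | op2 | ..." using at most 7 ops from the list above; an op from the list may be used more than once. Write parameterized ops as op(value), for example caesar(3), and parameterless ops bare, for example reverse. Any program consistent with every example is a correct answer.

caesar(6) | reverse | drop(3) | swapcase | reverse | take(4)

Check, running the answer program on each example:
  "csykailsc" -> "iyeqgoryi" -> "iyrogqeyi" -> "ogqeyi" -> "OGQEYI" -> "IYEQGO" -> "IYEQ"
  "gaazvbk" -> "mggfbhq" -> "qhbfggm" -> "fggm" -> "FGGM" -> "MGGF" -> "MGGF"
  "cplcbsfavfoo" -> "ivrihylgbluu" -> "uulbglyhirvi" -> "bglyhirvi" -> "BGLYHIRVI" -> "IVRIHYLGB" -> "IVRI"
  "aqzl" -> "gwfr" -> "rfwg" -> "g" -> "G" -> "G" -> "G"
  "dsoryyaktf" -> "jyuxeegqzl" -> "lzqgeexuyj" -> "geexuyj" -> "GEEXUYJ" -> "JYUXEEG" -> "JYUX"
  "kejkojlvjlj" -> "qkpquprbprp" -> "prpbrpuqpkq" -> "brpuqpkq" -> "BRPUQPKQ" -> "QKPQUPRB" -> "QKPQ"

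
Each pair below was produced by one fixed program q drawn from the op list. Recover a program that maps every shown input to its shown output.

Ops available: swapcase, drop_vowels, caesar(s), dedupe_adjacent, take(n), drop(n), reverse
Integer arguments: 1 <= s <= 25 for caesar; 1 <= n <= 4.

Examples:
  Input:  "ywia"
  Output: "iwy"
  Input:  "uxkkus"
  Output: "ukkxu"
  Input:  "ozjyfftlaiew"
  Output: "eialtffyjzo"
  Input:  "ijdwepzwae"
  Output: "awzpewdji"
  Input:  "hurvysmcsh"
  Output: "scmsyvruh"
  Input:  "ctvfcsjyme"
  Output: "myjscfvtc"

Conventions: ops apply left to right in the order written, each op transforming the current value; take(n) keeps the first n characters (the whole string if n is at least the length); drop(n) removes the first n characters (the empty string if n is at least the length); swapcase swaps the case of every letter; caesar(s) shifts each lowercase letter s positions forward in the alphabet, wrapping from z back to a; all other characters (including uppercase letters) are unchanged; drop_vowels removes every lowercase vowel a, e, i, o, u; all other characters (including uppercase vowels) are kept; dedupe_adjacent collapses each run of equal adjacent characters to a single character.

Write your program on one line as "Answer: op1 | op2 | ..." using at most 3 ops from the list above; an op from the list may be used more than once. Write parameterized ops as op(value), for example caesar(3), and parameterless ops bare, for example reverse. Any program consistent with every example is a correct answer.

reverse | drop(1)

Check, running the answer program on each example:
  "ywia" -> "aiwy" -> "iwy"
  "uxkkus" -> "sukkxu" -> "ukkxu"
  "ozjyfftlaiew" -> "weialtffyjzo" -> "eialtffyjzo"
  "ijdwepzwae" -> "eawzpewdji" -> "awzpewdji"
  "hurvysmcsh" -> "hscmsyvruh" -> "scmsyvruh"
  "ctvfcsjyme" -> "emyjscfvtc" -> "myjscfvtc"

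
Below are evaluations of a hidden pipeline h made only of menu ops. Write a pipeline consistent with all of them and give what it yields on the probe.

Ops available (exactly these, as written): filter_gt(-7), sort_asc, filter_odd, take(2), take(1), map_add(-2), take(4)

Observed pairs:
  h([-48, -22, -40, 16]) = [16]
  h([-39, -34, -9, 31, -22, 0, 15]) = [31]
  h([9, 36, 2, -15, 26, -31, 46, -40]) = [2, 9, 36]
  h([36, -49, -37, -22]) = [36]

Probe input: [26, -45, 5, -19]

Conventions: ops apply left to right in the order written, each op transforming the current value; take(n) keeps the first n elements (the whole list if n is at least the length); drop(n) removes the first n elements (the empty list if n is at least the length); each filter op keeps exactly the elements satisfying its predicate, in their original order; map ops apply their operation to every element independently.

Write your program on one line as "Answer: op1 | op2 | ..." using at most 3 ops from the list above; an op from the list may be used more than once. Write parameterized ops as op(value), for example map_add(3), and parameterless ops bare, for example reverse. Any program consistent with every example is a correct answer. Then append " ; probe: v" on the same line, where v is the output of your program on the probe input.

take(4) | sort_asc | filter_gt(-7) ; probe: [5, 26]

Check, running the answer program on each example:
  [-48, -22, -40, 16] -> [-48, -22, -40, 16] -> [-48, -40, -22, 16] -> [16]
  [-39, -34, -9, 31, -22, 0, 15] -> [-39, -34, -9, 31] -> [-39, -34, -9, 31] -> [31]
  [9, 36, 2, -15, 26, -31, 46, -40] -> [9, 36, 2, -15] -> [-15, 2, 9, 36] -> [2, 9, 36]
  [36, -49, -37, -22] -> [36, -49, -37, -22] -> [-49, -37, -22, 36] -> [36]
  probe: [26, -45, 5, -19] -> [26, -45, 5, -19] -> [-45, -19, 5, 26] -> [5, 26]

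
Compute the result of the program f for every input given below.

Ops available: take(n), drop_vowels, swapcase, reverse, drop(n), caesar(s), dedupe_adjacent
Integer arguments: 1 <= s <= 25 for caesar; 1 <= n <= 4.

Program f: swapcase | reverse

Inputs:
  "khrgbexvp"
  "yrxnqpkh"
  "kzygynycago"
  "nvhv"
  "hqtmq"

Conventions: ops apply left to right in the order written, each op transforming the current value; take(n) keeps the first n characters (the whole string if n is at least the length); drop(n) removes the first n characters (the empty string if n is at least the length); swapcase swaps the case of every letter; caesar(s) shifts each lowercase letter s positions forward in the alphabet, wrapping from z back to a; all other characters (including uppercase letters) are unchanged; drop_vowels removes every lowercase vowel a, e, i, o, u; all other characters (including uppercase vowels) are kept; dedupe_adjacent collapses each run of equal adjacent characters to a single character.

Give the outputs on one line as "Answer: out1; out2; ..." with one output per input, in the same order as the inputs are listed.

Execution, op by op:
  "khrgbexvp" -> "KHRGBEXVP" -> "PVXEBGRHK"
  "yrxnqpkh" -> "YRXNQPKH" -> "HKPQNXRY"
  "kzygynycago" -> "KZYGYNYCAGO" -> "OGACYNYGYZK"
  "nvhv" -> "NVHV" -> "VHVN"
  "hqtmq" -> "HQTMQ" -> "QMTQH"

"PVXEBGRHK"; "HKPQNXRY"; "OGACYNYGYZK"; "VHVN"; "QMTQH"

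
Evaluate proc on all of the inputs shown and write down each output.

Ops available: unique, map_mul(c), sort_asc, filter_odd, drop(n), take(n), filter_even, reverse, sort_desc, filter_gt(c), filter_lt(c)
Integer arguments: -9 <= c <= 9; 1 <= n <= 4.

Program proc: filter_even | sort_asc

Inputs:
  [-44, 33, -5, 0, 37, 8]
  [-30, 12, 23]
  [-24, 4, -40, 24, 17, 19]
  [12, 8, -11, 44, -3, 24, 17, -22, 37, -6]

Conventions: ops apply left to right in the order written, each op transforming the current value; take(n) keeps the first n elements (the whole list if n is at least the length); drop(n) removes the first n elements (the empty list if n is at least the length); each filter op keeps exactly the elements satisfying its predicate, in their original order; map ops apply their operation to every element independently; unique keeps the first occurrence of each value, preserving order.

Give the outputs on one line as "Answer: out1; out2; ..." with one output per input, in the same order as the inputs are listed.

Execution, op by op:
  [-44, 33, -5, 0, 37, 8] -> [-44, 0, 8] -> [-44, 0, 8]
  [-30, 12, 23] -> [-30, 12] -> [-30, 12]
  [-24, 4, -40, 24, 17, 19] -> [-24, 4, -40, 24] -> [-40, -24, 4, 24]
  [12, 8, -11, 44, -3, 24, 17, -22, 37, -6] -> [12, 8, 44, 24, -22, -6] -> [-22, -6, 8, 12, 24, 44]

[-44, 0, 8]; [-30, 12]; [-40, -24, 4, 24]; [-22, -6, 8, 12, 24, 44]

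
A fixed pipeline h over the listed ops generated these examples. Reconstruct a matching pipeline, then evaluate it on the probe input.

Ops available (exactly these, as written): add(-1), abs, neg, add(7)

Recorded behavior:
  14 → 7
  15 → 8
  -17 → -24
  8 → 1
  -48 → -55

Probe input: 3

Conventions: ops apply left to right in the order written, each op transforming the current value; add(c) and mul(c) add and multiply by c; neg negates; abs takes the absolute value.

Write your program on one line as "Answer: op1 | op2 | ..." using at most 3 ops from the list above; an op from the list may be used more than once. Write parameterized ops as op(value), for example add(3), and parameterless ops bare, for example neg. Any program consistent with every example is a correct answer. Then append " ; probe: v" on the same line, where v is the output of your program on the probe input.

neg | add(7) | neg ; probe: -4

Check, running the answer program on each example:
  14 -> -14 -> -7 -> 7
  15 -> -15 -> -8 -> 8
  -17 -> 17 -> 24 -> -24
  8 -> -8 -> -1 -> 1
  -48 -> 48 -> 55 -> -55
  probe: 3 -> -3 -> 4 -> -4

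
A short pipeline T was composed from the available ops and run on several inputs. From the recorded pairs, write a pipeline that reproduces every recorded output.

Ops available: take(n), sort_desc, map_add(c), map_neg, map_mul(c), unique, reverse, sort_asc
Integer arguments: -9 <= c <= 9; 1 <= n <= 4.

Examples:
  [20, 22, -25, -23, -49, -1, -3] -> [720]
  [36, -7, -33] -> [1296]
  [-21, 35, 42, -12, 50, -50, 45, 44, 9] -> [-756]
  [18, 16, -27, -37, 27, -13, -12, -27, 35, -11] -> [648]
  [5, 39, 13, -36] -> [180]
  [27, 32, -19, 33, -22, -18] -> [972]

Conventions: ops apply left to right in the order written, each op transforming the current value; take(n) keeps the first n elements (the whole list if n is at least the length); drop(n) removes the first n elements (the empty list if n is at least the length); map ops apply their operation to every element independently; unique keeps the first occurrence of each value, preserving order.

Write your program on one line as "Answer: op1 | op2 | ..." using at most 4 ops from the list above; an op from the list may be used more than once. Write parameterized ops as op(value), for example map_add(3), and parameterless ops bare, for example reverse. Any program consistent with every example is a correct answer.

unique | take(1) | map_mul(6) | map_mul(6)

Check, running the answer program on each example:
  [20, 22, -25, -23, -49, -1, -3] -> [20, 22, -25, -23, -49, -1, -3] -> [20] -> [120] -> [720]
  [36, -7, -33] -> [36, -7, -33] -> [36] -> [216] -> [1296]
  [-21, 35, 42, -12, 50, -50, 45, 44, 9] -> [-21, 35, 42, -12, 50, -50, 45, 44, 9] -> [-21] -> [-126] -> [-756]
  [18, 16, -27, -37, 27, -13, -12, -27, 35, -11] -> [18, 16, -27, -37, 27, -13, -12, 35, -11] -> [18] -> [108] -> [648]
  [5, 39, 13, -36] -> [5, 39, 13, -36] -> [5] -> [30] -> [180]
  [27, 32, -19, 33, -22, -18] -> [27, 32, -19, 33, -22, -18] -> [27] -> [162] -> [972]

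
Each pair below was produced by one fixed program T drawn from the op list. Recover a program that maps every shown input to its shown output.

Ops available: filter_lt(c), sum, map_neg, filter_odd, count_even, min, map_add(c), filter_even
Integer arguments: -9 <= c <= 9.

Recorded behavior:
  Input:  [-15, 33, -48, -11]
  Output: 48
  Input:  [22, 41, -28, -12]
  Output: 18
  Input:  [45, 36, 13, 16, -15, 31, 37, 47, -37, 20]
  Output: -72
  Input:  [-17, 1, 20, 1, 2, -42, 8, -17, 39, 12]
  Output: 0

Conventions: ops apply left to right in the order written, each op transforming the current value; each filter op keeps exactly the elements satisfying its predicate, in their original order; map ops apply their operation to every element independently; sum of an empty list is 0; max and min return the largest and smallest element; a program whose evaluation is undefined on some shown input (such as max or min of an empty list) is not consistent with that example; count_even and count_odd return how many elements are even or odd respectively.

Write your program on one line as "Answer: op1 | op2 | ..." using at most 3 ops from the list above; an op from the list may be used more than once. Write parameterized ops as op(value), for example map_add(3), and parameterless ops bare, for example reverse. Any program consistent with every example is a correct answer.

filter_even | map_neg | sum

Check, running the answer program on each example:
  [-15, 33, -48, -11] -> [-48] -> [48] -> 48
  [22, 41, -28, -12] -> [22, -28, -12] -> [-22, 28, 12] -> 18
  [45, 36, 13, 16, -15, 31, 37, 47, -37, 20] -> [36, 16, 20] -> [-36, -16, -20] -> -72
  [-17, 1, 20, 1, 2, -42, 8, -17, 39, 12] -> [20, 2, -42, 8, 12] -> [-20, -2, 42, -8, -12] -> 0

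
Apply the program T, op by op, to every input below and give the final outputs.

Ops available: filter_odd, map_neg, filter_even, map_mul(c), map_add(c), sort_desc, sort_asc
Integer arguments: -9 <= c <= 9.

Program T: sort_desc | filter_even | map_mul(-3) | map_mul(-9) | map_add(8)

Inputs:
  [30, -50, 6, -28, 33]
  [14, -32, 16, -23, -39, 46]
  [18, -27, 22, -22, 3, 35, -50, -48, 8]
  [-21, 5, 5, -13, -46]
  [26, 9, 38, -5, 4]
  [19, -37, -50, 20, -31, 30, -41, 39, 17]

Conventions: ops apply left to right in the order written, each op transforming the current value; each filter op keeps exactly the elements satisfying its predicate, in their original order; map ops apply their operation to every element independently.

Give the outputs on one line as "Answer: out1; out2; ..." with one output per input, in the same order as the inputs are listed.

Execution, op by op:
  [30, -50, 6, -28, 33] -> [33, 30, 6, -28, -50] -> [30, 6, -28, -50] -> [-90, -18, 84, 150] -> [810, 162, -756, -1350] -> [818, 170, -748, -1342]
  [14, -32, 16, -23, -39, 46] -> [46, 16, 14, -23, -32, -39] -> [46, 16, 14, -32] -> [-138, -48, -42, 96] -> [1242, 432, 378, -864] -> [1250, 440, 386, -856]
  [18, -27, 22, -22, 3, 35, -50, -48, 8] -> [35, 22, 18, 8, 3, -22, -27, -48, -50] -> [22, 18, 8, -22, -48, -50] -> [-66, -54, -24, 66, 144, 150] -> [594, 486, 216, -594, -1296, -1350] -> [602, 494, 224, -586, -1288, -1342]
  [-21, 5, 5, -13, -46] -> [5, 5, -13, -21, -46] -> [-46] -> [138] -> [-1242] -> [-1234]
  [26, 9, 38, -5, 4] -> [38, 26, 9, 4, -5] -> [38, 26, 4] -> [-114, -78, -12] -> [1026, 702, 108] -> [1034, 710, 116]
  [19, -37, -50, 20, -31, 30, -41, 39, 17] -> [39, 30, 20, 19, 17, -31, -37, -41, -50] -> [30, 20, -50] -> [-90, -60, 150] -> [810, 540, -1350] -> [818, 548, -1342]

[818, 170, -748, -1342]; [1250, 440, 386, -856]; [602, 494, 224, -586, -1288, -1342]; [-1234]; [1034, 710, 116]; [818, 548, -1342]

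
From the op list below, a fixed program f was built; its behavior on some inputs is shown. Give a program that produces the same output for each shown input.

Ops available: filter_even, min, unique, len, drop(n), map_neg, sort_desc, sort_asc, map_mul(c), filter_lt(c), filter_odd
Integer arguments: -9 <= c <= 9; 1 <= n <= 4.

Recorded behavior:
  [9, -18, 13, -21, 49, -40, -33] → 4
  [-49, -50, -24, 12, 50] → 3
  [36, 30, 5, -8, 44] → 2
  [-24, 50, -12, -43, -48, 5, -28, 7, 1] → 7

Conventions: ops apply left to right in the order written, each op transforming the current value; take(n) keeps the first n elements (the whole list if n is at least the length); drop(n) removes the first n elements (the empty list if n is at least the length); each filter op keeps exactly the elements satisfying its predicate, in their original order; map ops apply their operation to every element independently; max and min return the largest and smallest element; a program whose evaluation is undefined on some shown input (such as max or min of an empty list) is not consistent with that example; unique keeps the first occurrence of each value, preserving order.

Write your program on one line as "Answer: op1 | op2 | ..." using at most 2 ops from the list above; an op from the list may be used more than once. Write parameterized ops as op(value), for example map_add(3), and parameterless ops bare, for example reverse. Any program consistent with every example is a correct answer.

filter_lt(6) | len

Check, running the answer program on each example:
  [9, -18, 13, -21, 49, -40, -33] -> [-18, -21, -40, -33] -> 4
  [-49, -50, -24, 12, 50] -> [-49, -50, -24] -> 3
  [36, 30, 5, -8, 44] -> [5, -8] -> 2
  [-24, 50, -12, -43, -48, 5, -28, 7, 1] -> [-24, -12, -43, -48, 5, -28, 1] -> 7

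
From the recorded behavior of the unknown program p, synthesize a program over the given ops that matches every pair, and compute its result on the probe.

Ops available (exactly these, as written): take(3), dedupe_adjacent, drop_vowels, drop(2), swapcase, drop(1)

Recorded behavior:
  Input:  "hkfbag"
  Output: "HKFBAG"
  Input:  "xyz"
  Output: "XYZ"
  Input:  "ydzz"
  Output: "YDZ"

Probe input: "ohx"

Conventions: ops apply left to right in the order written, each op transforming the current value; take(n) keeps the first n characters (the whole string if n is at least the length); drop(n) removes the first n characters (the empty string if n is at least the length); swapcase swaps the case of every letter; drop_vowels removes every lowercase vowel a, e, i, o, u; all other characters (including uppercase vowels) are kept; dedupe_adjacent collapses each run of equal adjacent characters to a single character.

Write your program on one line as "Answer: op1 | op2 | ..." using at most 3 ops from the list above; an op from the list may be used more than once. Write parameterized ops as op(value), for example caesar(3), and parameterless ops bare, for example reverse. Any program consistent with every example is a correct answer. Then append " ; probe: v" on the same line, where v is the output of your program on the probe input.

dedupe_adjacent | swapcase ; probe: "OHX"

Check, running the answer program on each example:
  "hkfbag" -> "hkfbag" -> "HKFBAG"
  "xyz" -> "xyz" -> "XYZ"
  "ydzz" -> "ydz" -> "YDZ"
  probe: "ohx" -> "ohx" -> "OHX"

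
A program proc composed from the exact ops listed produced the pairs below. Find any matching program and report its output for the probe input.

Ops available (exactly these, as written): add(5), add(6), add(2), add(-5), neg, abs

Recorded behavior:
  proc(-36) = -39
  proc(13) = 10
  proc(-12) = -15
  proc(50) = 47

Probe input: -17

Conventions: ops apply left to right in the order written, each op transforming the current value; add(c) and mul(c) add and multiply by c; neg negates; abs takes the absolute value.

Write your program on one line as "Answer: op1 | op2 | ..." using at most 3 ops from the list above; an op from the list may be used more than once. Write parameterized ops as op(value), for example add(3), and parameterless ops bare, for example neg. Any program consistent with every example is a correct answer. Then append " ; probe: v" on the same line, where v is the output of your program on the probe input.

add(-5) | add(2) ; probe: -20

Check, running the answer program on each example:
  -36 -> -41 -> -39
  13 -> 8 -> 10
  -12 -> -17 -> -15
  50 -> 45 -> 47
  probe: -17 -> -22 -> -20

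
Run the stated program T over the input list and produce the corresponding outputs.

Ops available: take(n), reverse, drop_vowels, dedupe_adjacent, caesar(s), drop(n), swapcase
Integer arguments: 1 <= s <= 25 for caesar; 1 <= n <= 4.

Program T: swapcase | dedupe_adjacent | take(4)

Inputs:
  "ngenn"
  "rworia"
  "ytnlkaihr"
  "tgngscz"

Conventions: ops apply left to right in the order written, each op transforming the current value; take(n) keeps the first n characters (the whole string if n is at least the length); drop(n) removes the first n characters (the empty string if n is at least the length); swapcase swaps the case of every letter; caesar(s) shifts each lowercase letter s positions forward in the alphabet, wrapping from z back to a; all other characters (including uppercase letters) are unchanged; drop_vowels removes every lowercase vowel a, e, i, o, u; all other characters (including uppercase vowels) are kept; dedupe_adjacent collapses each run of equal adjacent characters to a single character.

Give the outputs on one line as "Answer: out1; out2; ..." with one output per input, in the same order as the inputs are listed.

Execution, op by op:
  "ngenn" -> "NGENN" -> "NGEN" -> "NGEN"
  "rworia" -> "RWORIA" -> "RWORIA" -> "RWOR"
  "ytnlkaihr" -> "YTNLKAIHR" -> "YTNLKAIHR" -> "YTNL"
  "tgngscz" -> "TGNGSCZ" -> "TGNGSCZ" -> "TGNG"

"NGEN"; "RWOR"; "YTNL"; "TGNG"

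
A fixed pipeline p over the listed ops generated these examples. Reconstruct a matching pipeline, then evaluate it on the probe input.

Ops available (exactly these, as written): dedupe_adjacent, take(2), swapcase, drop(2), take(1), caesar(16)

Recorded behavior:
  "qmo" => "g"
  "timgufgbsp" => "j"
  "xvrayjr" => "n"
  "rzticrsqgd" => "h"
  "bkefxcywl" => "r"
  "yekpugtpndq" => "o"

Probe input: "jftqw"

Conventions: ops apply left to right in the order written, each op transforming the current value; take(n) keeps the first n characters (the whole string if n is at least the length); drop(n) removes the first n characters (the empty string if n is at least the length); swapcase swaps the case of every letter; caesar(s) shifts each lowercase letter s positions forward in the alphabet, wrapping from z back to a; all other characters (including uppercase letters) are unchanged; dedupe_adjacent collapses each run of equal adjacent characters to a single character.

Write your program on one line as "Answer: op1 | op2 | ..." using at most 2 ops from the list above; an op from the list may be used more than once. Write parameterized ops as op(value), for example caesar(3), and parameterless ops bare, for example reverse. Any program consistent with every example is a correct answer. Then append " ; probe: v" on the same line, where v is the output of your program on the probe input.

take(1) | caesar(16) ; probe: "z"

Check, running the answer program on each example:
  "qmo" -> "q" -> "g"
  "timgufgbsp" -> "t" -> "j"
  "xvrayjr" -> "x" -> "n"
  "rzticrsqgd" -> "r" -> "h"
  "bkefxcywl" -> "b" -> "r"
  "yekpugtpndq" -> "y" -> "o"
  probe: "jftqw" -> "j" -> "z"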